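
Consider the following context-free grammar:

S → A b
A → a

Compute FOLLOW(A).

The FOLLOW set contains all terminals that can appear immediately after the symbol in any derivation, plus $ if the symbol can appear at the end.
A occurs only in S → A b, where it is immediately followed by the terminal b. So FOLLOW(A) = {b}.

Final answer: {b}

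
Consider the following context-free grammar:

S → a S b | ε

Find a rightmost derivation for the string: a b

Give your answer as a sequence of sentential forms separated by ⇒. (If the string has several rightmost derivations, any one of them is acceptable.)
Start with S.
Step 1: the rightmost non-terminal is S; apply S → a S b:  a S b
Step 2: the rightmost non-terminal is S; apply S → ε:  a b

Final answer: S ⇒ a S b ⇒ a b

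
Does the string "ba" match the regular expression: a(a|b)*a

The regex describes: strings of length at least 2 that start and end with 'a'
No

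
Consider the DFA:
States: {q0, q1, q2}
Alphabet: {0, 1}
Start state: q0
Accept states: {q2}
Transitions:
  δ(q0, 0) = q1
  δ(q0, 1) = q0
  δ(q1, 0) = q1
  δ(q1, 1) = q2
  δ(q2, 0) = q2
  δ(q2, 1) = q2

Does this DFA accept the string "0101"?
Processing string "0101":
  q0 --0--> q1
  q1 --1--> q2
  q2 --0--> q2
  q2 --1--> q2
Final state: q2
Accept states: {q2}
q2 is an accept state, so the string is accepted.

Final answer: Yes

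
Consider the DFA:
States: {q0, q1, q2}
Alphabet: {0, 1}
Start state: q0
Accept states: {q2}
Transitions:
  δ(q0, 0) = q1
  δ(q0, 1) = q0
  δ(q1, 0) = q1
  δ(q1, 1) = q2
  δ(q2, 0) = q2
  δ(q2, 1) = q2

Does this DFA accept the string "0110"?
Processing string "0110":
  q0 --0--> q1
  q1 --1--> q2
  q2 --1--> q2
  q2 --0--> q2
Final state: q2
Accept states: {q2}
q2 is an accept state, so the string is accepted.

Final answer: Yes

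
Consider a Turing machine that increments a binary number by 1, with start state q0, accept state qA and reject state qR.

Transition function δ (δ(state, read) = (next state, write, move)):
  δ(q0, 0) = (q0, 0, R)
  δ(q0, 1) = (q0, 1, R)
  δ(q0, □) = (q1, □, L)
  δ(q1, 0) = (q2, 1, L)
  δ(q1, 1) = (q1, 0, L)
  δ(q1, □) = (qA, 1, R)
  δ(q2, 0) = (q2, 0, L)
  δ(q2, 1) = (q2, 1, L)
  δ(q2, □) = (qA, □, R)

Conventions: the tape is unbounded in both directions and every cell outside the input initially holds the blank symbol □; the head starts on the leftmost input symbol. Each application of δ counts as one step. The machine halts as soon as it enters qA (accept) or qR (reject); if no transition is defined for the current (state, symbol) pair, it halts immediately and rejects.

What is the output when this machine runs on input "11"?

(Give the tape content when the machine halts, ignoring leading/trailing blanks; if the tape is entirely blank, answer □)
Step 0: [q0]11 (head at position 0)
Step 1: δ(q0, 1) = (q0, 1, R)  ⊢  1[q0]1 (head at position 1)
Step 2: δ(q0, 1) = (q0, 1, R)  ⊢  11[q0]□ (head at position 2)
Step 3: δ(q0, □) = (q1, □, L)  ⊢  1[q1]1□ (head at position 1)
Step 4: δ(q1, 1) = (q1, 0, L)  ⊢  [q1]10□ (head at position 0)
Step 5: δ(q1, 1) = (q1, 0, L)  ⊢  [q1]□00□ (head at position -1)
Step 6: δ(q1, □) = (qA, 1, R)  ⊢  1[qA]00□ (head at position 0)
The machine is in qA, so it halts and accepts.
Tape content when halted (ignoring surrounding blanks): 100

Final answer: Output: 100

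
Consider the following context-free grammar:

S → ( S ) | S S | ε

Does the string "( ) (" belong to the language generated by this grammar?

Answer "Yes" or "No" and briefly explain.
Each production adds parentheses only in matched pairs (S → ( S )) or none at all, so every derived string has equally many '(' and ')'. The string ( ) ( has two '(' and one ')', so it cannot be derived.

Final answer: No - no valid derivation exists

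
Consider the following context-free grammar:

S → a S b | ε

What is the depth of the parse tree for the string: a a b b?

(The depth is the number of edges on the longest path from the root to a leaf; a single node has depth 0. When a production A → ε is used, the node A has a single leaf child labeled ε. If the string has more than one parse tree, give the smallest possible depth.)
The only parse tree applies S → a S b 2 times (once per matching a…b pair) and then S → ε.
The S nodes sit at depths 0, 1, …, 2; the innermost S (depth 2) has the single child ε at depth 3.
The terminal leaves a, b are at depths 1..2, so the longest root-to-leaf path is S → S → … → S → ε with 3 edges.
Depth = 3.

Final answer: 3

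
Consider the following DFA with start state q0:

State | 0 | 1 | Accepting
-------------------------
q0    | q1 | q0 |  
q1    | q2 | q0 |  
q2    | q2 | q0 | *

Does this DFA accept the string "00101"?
Start in q0.
Read '0': q0 → q1
Read '0': q1 → q2
Read '1': q2 → q0
Read '0': q0 → q1
Read '1': q1 → q0
Final state q0 is not accepting, so the string is rejected.

Final answer: No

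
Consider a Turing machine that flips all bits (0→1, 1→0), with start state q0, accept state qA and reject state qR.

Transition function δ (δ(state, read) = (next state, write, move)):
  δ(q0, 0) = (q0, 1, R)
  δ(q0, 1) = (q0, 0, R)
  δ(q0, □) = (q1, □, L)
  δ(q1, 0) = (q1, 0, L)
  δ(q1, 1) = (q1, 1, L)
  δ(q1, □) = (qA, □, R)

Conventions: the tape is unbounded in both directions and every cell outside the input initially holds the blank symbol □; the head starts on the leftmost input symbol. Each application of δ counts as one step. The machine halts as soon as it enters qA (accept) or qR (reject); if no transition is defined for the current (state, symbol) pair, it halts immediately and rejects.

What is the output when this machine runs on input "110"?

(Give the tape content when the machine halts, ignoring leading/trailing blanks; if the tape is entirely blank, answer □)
Step 0: [q0]110 (head at position 0)
Step 1: δ(q0, 1) = (q0, 0, R)  ⊢  0[q0]10 (head at position 1)
Step 2: δ(q0, 1) = (q0, 0, R)  ⊢  00[q0]0 (head at position 2)
Step 3: δ(q0, 0) = (q0, 1, R)  ⊢  001[q0]□ (head at position 3)
Step 4: δ(q0, □) = (q1, □, L)  ⊢  00[q1]1□ (head at position 2)
Step 5: δ(q1, 1) = (q1, 1, L)  ⊢  0[q1]01□ (head at position 1)
Step 6: δ(q1, 0) = (q1, 0, L)  ⊢  [q1]001□ (head at position 0)
Step 7: δ(q1, 0) = (q1, 0, L)  ⊢  [q1]□001□ (head at position -1)
Step 8: δ(q1, □) = (qA, □, R)  ⊢  □[qA]001□ (head at position 0)
The machine is in qA, so it halts and accepts.
Tape content when halted (ignoring surrounding blanks): 001

Final answer: Output: 001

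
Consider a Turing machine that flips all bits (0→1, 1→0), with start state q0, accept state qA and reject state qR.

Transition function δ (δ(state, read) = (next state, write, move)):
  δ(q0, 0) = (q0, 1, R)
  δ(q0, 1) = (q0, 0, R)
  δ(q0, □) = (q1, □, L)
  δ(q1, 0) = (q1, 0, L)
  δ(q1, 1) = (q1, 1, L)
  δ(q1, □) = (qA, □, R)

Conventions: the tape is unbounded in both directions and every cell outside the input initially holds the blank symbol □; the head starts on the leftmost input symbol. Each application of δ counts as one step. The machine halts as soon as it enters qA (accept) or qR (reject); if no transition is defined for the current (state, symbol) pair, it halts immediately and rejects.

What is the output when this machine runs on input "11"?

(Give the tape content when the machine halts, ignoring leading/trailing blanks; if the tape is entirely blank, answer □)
Step 0: [q0]11 (head at position 0)
Step 1: δ(q0, 1) = (q0, 0, R)  ⊢  0[q0]1 (head at position 1)
Step 2: δ(q0, 1) = (q0, 0, R)  ⊢  00[q0]□ (head at position 2)
Step 3: δ(q0, □) = (q1, □, L)  ⊢  0[q1]0□ (head at position 1)
Step 4: δ(q1, 0) = (q1, 0, L)  ⊢  [q1]00□ (head at position 0)
Step 5: δ(q1, 0) = (q1, 0, L)  ⊢  [q1]□00□ (head at position -1)
Step 6: δ(q1, □) = (qA, □, R)  ⊢  □[qA]00□ (head at position 0)
The machine is in qA, so it halts and accepts.
Tape content when halted (ignoring surrounding blanks): 00

Final answer: Output: 00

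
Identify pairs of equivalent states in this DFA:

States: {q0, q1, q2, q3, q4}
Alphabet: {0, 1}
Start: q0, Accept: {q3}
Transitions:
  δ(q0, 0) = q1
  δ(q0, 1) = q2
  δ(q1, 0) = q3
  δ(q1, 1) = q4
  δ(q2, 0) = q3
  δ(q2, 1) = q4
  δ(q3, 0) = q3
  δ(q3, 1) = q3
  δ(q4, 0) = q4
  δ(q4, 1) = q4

Using the table-filling algorithm:
Round 0 – mark pairs where exactly one state is accepting: (q0,q3), (q1,q3), (q2,q3), (q3,q4)
Round 1 – newly marked: (q0,q1) [on 0: q1 vs q3, already marked]; (q0,q2) [on 0: q1 vs q3, already marked]; (q1,q4) [on 0: q3 vs q4, already marked]; (q2,q4) [on 0: q3 vs q4, already marked]
Round 2 – newly marked: (q0,q4) [on 0: q1 vs q4, already marked]
No further pairs can be marked.
(q1, q2) unmarked: δ(q1,0)=q3, δ(q2,0)=q3; δ(q1,1)=q4, δ(q2,1)=q4 → equivalent
Equivalent pairs: (q1, q2)

Final answer: Equivalent pairs: (q1, q2)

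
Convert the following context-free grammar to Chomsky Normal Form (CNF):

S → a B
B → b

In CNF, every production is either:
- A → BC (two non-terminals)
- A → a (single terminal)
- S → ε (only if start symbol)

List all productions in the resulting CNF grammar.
The grammar has no ε-productions or unit productions to eliminate.
S → a B has terminal a in a right-hand side of length ≥ 2: introduce T_a → a and use T_a in place of a.
B → b is already in CNF (single terminal) – keep it.
S → a B becomes S → T_a B.
Resulting CNF grammar (3 productions): T_a → a; B → b; S → T_a B

Final answer: T_a → a; B → b; S → T_a B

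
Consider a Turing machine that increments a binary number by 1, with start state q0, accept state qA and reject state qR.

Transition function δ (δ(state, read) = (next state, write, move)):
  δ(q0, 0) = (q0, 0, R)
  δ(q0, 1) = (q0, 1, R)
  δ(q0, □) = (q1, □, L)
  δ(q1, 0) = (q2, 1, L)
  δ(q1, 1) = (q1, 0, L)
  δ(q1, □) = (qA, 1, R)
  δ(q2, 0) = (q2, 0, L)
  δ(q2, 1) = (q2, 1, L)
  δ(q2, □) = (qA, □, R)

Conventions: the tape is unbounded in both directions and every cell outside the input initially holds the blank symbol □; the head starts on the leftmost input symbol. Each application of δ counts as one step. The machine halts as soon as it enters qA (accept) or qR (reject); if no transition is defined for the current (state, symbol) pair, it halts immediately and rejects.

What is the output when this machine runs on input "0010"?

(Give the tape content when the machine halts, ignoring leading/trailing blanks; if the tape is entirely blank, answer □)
Step 0: [q0]0010 (head at position 0)
Step 1: δ(q0, 0) = (q0, 0, R)  ⊢  0[q0]010 (head at position 1)
Step 2: δ(q0, 0) = (q0, 0, R)  ⊢  00[q0]10 (head at position 2)
Step 3: δ(q0, 1) = (q0, 1, R)  ⊢  001[q0]0 (head at position 3)
Step 4: δ(q0, 0) = (q0, 0, R)  ⊢  0010[q0]□ (head at position 4)
Step 5: δ(q0, □) = (q1, □, L)  ⊢  001[q1]0□ (head at position 3)
Step 6: δ(q1, 0) = (q2, 1, L)  ⊢  00[q2]11□ (head at position 2)
Step 7: δ(q2, 1) = (q2, 1, L)  ⊢  0[q2]011□ (head at position 1)
Step 8: δ(q2, 0) = (q2, 0, L)  ⊢  [q2]0011□ (head at position 0)
Step 9: δ(q2, 0) = (q2, 0, L)  ⊢  [q2]□0011□ (head at position -1)
Step 10: δ(q2, □) = (qA, □, R)  ⊢  □[qA]0011□ (head at position 0)
The machine is in qA, so it halts and accepts.
Tape content when halted (ignoring surrounding blanks): 0011

Final answer: Output: 0011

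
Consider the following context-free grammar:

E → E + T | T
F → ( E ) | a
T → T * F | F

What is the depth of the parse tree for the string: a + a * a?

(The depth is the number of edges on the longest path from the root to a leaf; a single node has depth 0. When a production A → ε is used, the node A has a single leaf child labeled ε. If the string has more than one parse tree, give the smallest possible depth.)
The grammar is unambiguous; the parse tree of a + a * a is:
E → E + T at the root (depth 0).
  Left E (depth 1) → T (2) → F (3) → a (4).
  Right T (depth 1) → T * F; that T (2) → F (3) → a (4); F (2) → a (3).
The longest root-to-leaf paths have 4 edges.
Depth = 4.

Final answer: 4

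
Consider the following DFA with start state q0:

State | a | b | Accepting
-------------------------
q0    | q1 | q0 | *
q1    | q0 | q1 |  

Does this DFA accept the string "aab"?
Start in q0.
Read 'a': q0 → q1
Read 'a': q1 → q0
Read 'b': q0 → q0
Final state q0 is accepting, so the string is accepted.

Final answer: Yes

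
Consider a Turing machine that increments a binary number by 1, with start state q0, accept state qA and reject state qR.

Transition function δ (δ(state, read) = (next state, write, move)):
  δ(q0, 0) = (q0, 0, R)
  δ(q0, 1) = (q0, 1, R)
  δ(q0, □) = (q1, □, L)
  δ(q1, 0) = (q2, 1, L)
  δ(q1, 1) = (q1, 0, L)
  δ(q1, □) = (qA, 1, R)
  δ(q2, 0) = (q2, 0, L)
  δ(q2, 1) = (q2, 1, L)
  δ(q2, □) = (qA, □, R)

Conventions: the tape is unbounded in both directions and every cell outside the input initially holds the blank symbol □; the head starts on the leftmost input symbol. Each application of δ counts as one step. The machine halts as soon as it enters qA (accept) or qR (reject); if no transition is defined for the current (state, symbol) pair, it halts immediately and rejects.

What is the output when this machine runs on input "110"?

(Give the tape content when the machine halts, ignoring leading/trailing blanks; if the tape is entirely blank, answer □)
Step 0: [q0]110 (head at position 0)
Step 1: δ(q0, 1) = (q0, 1, R)  ⊢  1[q0]10 (head at position 1)
Step 2: δ(q0, 1) = (q0, 1, R)  ⊢  11[q0]0 (head at position 2)
Step 3: δ(q0, 0) = (q0, 0, R)  ⊢  110[q0]□ (head at position 3)
Step 4: δ(q0, □) = (q1, □, L)  ⊢  11[q1]0□ (head at position 2)
Step 5: δ(q1, 0) = (q2, 1, L)  ⊢  1[q2]11□ (head at position 1)
Step 6: δ(q2, 1) = (q2, 1, L)  ⊢  [q2]111□ (head at position 0)
Step 7: δ(q2, 1) = (q2, 1, L)  ⊢  [q2]□111□ (head at position -1)
Step 8: δ(q2, □) = (qA, □, R)  ⊢  □[qA]111□ (head at position 0)
The machine is in qA, so it halts and accepts.
Tape content when halted (ignoring surrounding blanks): 111

Final answer: Output: 111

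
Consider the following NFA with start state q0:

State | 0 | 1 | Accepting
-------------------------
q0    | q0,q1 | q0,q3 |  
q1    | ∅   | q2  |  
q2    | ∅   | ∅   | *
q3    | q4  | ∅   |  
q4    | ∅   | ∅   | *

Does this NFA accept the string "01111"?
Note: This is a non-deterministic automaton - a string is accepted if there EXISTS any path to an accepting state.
Track the set of states the NFA could be in: start {q0}
Read '0': {q0} → {q0, q1}
Read '1': {q0, q1} → {q0, q2, q3}
Read '1': {q0, q2, q3} → {q0, q3}
Read '1': {q0, q3} → {q0, q3}
Read '1': {q0, q3} → {q0, q3}
Final set {q0, q3} contains no accepting state → rejected.

Final answer: No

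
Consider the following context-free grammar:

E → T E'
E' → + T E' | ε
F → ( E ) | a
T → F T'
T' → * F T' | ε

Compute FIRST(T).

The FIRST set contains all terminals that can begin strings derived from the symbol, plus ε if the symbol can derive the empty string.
FIRST(F): F → ( E ) contributes '(' and F → a contributes 'a', so FIRST(F) = {(, a}. F is not nullable.
FIRST(T): T → F T' begins with F, and F is not nullable, so FIRST(T) = FIRST(F) = {(, a}.

Final answer: {(, a}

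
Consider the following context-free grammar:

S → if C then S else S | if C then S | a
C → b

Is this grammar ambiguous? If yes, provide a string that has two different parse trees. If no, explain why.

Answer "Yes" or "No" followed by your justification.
The 'dangling else' can attach to either if. Two leftmost derivations of  if b then if b then a else a:
  (1) S ⇒ if C then S else S ⇒ if b then S else S ⇒ if b then if C then S else S ⇒ if b then if b then S else S ⇒ if b then if b then a else S ⇒ if b then if b then a else a   (else belongs to the outer if)
  (2) S ⇒ if C then S ⇒ if b then S ⇒ if b then if C then S else S ⇒ if b then if b then S else S ⇒ if b then if b then a else S ⇒ if b then if b then a else a   (else belongs to the inner if)
Two distinct parse trees for the same string, so the grammar is ambiguous.

Final answer: Yes - the string 'if b then if b then a else a' has two distinct leftmost derivations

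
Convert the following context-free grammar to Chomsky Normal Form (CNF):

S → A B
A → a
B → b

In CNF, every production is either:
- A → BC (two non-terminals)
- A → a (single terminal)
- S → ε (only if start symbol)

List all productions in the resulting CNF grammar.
The grammar has no ε-productions or unit productions to eliminate.
S → A B is already in CNF (two non-terminals) – keep it.
A → a is already in CNF (single terminal) – keep it.
B → b is already in CNF (single terminal) – keep it.
Resulting CNF grammar (3 productions): A → a; B → b; S → A B

Final answer: A → a; B → b; S → A B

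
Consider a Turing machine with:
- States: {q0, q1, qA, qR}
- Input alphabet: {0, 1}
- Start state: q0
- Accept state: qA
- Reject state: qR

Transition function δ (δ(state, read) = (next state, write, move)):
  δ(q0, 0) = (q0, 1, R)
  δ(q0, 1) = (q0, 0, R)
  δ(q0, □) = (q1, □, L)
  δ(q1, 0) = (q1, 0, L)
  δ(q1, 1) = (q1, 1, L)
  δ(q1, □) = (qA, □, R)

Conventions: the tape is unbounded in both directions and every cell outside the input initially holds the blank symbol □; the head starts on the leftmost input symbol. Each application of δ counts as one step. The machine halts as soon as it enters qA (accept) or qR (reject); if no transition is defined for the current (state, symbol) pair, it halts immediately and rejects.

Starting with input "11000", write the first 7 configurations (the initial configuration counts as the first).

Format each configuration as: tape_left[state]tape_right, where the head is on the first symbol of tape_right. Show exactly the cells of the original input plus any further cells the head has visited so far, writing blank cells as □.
Step 0: [q0]11000 (head at position 0)
Step 1: δ(q0, 1) = (q0, 0, R)  ⊢  0[q0]1000 (head at position 1)
Step 2: δ(q0, 1) = (q0, 0, R)  ⊢  00[q0]000 (head at position 2)
Step 3: δ(q0, 0) = (q0, 1, R)  ⊢  001[q0]00 (head at position 3)
Step 4: δ(q0, 0) = (q0, 1, R)  ⊢  0011[q0]0 (head at position 4)
Step 5: δ(q0, 0) = (q0, 1, R)  ⊢  00111[q0]□ (head at position 5)
Step 6: δ(q0, □) = (q1, □, L)  ⊢  0011[q1]1□ (head at position 4)

Final answer: [q0]11000 ⊢ 0[q0]1000 ⊢ 00[q0]000 ⊢ 001[q0]00 ⊢ 0011[q0]0 ⊢ 00111[q0]□ ⊢ 0011[q1]1□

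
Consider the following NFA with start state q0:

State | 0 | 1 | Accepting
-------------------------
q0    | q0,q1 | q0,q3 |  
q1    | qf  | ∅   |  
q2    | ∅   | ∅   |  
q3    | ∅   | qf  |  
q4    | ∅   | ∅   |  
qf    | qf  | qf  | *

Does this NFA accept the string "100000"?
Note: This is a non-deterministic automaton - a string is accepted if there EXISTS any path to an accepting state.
Track the set of states the NFA could be in: start {q0}
Read '1': {q0} → {q0, q3}
Read '0': {q0, q3} → {q0, q1}
Read '0': {q0, q1} → {q0, q1, qf}
Read '0': {q0, q1, qf} → {q0, q1, qf}
Read '0': {q0, q1, qf} → {q0, q1, qf}
Read '0': {q0, q1, qf} → {q0, q1, qf}
Final set {q0, q1, qf} contains accepting state(s) {qf} → accepted.

Final answer: Yes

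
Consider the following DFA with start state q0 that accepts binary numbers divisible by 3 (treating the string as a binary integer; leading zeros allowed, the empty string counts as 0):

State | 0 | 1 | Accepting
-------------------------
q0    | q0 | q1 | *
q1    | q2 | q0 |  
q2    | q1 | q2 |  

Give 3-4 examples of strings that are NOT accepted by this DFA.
Any strings that end in a non-accepting state work; for example:
"101": q0 → q1 → q2 → q2; q2 is not accepting → rejected
"0001": q0 → q0 → q0 → q0 → q1; q1 is not accepting → rejected
"0100": q0 → q0 → q1 → q2 → q1; q1 is not accepting → rejected
"1000": q0 → q1 → q2 → q1 → q2; q2 is not accepting → rejected

Final answer: "101", "0001", "0100", "1000"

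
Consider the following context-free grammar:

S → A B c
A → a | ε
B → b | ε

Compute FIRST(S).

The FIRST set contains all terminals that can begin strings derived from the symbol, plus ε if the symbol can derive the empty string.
FIRST(A) = {a, ε} (A → a | ε) and FIRST(B) = {b, ε} (B → b | ε).
For S → A B c: add FIRST(A) minus ε = {a}; A is nullable, so also add FIRST(B) minus ε = {b}; B is nullable too, so also add FIRST(c) = {c}. The terminal c is never erased, so S is not nullable and ε is not included.
FIRST(S) = {a, b, c}.

Final answer: {a, b, c}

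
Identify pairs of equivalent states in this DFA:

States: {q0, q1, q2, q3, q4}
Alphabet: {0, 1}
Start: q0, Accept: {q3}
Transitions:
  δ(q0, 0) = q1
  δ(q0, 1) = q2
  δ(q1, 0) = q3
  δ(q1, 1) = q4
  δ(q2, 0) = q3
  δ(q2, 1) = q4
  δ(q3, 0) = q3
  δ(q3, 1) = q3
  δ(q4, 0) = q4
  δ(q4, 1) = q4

Using the table-filling algorithm:
Round 0 – mark pairs where exactly one state is accepting: (q0,q3), (q1,q3), (q2,q3), (q3,q4)
Round 1 – newly marked: (q0,q1) [on 0: q1 vs q3, already marked]; (q0,q2) [on 0: q1 vs q3, already marked]; (q1,q4) [on 0: q3 vs q4, already marked]; (q2,q4) [on 0: q3 vs q4, already marked]
Round 2 – newly marked: (q0,q4) [on 0: q1 vs q4, already marked]
No further pairs can be marked.
(q1, q2) unmarked: δ(q1,0)=q3, δ(q2,0)=q3; δ(q1,1)=q4, δ(q2,1)=q4 → equivalent
Equivalent pairs: (q1, q2)

Final answer: Equivalent pairs: (q1, q2)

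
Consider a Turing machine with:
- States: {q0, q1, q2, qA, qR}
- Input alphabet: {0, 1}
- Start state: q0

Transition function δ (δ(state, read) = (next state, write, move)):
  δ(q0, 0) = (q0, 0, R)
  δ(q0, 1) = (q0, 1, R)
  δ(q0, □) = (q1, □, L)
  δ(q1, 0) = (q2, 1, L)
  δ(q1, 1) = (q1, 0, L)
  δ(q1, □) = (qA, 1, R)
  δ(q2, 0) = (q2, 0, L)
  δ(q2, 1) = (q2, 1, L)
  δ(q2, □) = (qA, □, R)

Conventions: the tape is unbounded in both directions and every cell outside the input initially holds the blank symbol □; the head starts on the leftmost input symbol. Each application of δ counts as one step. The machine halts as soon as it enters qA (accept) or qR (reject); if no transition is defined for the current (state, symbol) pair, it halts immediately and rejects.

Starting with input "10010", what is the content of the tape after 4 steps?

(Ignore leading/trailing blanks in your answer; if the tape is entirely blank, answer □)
Step 0: [q0]10010 (head at position 0)
Step 1: δ(q0, 1) = (q0, 1, R)  ⊢  1[q0]0010 (head at position 1)
Step 2: δ(q0, 0) = (q0, 0, R)  ⊢  10[q0]010 (head at position 2)
Step 3: δ(q0, 0) = (q0, 0, R)  ⊢  100[q0]10 (head at position 3)
Step 4: δ(q0, 1) = (q0, 1, R)  ⊢  1001[q0]0 (head at position 4)
Tape after 4 steps (ignoring surrounding blanks): 10010

Final answer: Tape: 10010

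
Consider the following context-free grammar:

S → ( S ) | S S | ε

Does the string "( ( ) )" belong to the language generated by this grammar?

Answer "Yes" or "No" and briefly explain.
A derivation exists: S ⇒ ( S ) ⇒ ( ( S ) ) ⇒ ( ( ) ) (using S → ( S ) twice, then S → ε).

Final answer: Yes - a valid derivation exists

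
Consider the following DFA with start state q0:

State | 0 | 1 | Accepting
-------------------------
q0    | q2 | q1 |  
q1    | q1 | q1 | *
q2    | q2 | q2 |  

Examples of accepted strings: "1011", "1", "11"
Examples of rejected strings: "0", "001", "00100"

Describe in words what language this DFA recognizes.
non-empty binary strings starting with 1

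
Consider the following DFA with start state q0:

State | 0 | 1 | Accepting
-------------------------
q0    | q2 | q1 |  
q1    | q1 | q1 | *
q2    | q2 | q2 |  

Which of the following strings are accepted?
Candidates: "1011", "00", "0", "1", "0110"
"1011": q0 → q1 → q1 → q1 → q1; q1 is accepting → accepted
"00": q0 → q2 → q2; q2 is not accepting → rejected
"0": q0 → q2; q2 is not accepting → rejected
"1": q0 → q1; q1 is accepting → accepted
"0110": q0 → q2 → q2 → q2 → q2; q2 is not accepting → rejected

Final answer: "1011", "1"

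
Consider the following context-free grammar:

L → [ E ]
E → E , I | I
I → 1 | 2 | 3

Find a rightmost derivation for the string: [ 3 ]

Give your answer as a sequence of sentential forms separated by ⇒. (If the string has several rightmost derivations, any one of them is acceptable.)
Start with L.
Step 1: the rightmost non-terminal is L; apply L → [ E ]:  [ E ]
Step 2: the rightmost non-terminal is E; apply E → I:  [ I ]
Step 3: the rightmost non-terminal is I; apply I → 3:  [ 3 ]

Final answer: L ⇒ [ E ] ⇒ [ I ] ⇒ [ 3 ]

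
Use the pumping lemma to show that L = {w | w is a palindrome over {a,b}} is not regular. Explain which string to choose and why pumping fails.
Language: L = {w | w is a palindrome over {a,b}} (strings that read the same forwards and backwards)
Step 1: Assume for contradiction that L is regular, with pumping length p.
Step 2: Choose s = a^p b a^p. Then s ∈ L (it reads the same forwards and backwards) and |s| ≥ p.
Step 3: Consider any decomposition s = xyz with |xy| ≤ p and |y| > 0. Since |xy| ≤ p and the first p symbols of s are all a's, y = a^k for some k with 1 ≤ k ≤ p.
Step 4: Pumping up (i = 2): xy²z = a^(p+k) b a^p. Its reverse is a^p b a^(p+k) ≠ a^(p+k) b a^p (the single b is no longer in the middle), so xy²z is not a palindrome and xy²z ∉ L.
This contradicts the pumping lemma, so L is not regular.

Final answer: Choose s = a^p b a^p. Since |xy| ≤ p, y = a^k with k ≥ 1. Then xy²z = a^(p+k) b a^p is not a palindrome, so ∉ L.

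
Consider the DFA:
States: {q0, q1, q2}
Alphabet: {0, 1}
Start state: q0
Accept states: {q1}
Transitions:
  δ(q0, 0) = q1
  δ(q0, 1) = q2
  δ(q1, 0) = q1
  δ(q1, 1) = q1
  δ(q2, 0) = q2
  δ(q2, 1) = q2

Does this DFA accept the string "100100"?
Processing string "100100":
  q0 --1--> q2
  q2 --0--> q2
  q2 --0--> q2
  q2 --1--> q2
  q2 --0--> q2
  q2 --0--> q2
Final state: q2
Accept states: {q1}
q2 is not an accept state, so the string is rejected.

Final answer: No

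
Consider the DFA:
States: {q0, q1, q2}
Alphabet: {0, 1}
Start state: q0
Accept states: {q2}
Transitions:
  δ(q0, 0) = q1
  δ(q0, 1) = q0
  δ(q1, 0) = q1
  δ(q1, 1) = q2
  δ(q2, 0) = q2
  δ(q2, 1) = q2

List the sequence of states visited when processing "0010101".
Starting at q0
Read '0': q0 -> q1
Read '0': q1 -> q1
Read '1': q1 -> q2
Read '0': q2 -> q2
Read '1': q2 -> q2
Read '0': q2 -> q2
Read '1': q2 -> q2

Final answer: q0 -> q1 -> q1 -> q2 -> q2 -> q2 -> q2 -> q2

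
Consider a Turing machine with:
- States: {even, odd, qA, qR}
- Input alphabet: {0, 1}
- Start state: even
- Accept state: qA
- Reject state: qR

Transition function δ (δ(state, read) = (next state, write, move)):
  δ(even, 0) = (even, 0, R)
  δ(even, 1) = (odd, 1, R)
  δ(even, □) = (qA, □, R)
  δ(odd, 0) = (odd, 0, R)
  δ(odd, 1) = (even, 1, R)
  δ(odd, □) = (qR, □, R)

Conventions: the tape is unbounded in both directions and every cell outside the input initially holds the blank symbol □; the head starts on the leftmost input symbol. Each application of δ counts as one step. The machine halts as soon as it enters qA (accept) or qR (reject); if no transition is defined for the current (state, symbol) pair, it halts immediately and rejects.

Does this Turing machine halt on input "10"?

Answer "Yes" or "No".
Step 0: [even]10 (head at position 0)
Step 1: δ(even, 1) = (odd, 1, R)  ⊢  1[odd]0 (head at position 1)
Step 2: δ(odd, 0) = (odd, 0, R)  ⊢  10[odd]□ (head at position 2)
Step 3: δ(odd, □) = (qR, □, R)  ⊢  10□[qR]□ (head at position 3)
The machine is in qR, so it halts and rejects.
It halts after 3 steps.

Final answer: Yes - halts after 3 steps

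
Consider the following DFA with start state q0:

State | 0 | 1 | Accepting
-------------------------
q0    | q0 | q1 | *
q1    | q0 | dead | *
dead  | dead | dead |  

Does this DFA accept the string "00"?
Start in q0.
Read '0': q0 → q0
Read '0': q0 → q0
Final state q0 is accepting, so the string is accepted.

Final answer: Yes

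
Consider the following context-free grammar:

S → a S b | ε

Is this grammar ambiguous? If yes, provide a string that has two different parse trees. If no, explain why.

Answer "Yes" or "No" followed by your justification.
At every step exactly one production applies: if the remaining string to generate is non-empty it starts with a and ends with b, forcing S → a S b; if it is empty, S → ε is forced. Hence each string a^n b^n has exactly one derivation (S → a S b applied n times, then S → ε) and one parse tree.

Final answer: No - the grammar is unambiguous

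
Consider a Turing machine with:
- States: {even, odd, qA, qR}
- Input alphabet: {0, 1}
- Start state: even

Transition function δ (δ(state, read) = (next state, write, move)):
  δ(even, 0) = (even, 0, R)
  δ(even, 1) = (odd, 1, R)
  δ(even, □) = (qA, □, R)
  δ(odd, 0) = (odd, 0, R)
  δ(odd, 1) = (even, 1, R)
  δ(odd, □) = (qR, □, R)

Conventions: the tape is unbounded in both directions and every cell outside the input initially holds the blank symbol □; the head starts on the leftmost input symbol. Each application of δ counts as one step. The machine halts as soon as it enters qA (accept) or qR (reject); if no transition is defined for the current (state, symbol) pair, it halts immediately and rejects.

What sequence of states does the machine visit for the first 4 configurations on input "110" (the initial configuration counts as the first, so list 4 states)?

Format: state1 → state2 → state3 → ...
Step 0: [even]110 (head at position 0)
Step 1: δ(even, 1) = (odd, 1, R)  ⊢  1[odd]10 (head at position 1)
Step 2: δ(odd, 1) = (even, 1, R)  ⊢  11[even]0 (head at position 2)
Step 3: δ(even, 0) = (even, 0, R)  ⊢  110[even]□ (head at position 3)
Reading off the states of these 4 configurations: even → odd → even → even

Final answer: even → odd → even → even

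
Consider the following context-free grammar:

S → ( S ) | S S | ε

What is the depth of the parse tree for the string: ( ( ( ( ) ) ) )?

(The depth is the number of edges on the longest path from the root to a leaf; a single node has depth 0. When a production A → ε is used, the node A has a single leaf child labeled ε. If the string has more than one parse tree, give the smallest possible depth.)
The string is 4 nested pairs. The shallowest parse tree applies S → ( S ) 4 times (one node per nested pair, each a child of the previous) and then S → ε in the middle.
S nodes at depths 0..4, ε leaf at depth 5; parentheses leaves are at depths 1..4.
(Using S → S S with an S → ε child anywhere only adds levels, so it cannot give a shallower tree.)
Depth = 5.

Final answer: 5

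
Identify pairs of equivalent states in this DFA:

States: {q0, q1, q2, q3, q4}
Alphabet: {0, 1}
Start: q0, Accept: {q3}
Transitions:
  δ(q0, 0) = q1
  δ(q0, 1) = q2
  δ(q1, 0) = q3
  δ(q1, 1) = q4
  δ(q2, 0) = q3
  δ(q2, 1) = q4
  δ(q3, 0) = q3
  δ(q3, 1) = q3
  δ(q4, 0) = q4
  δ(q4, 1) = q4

Using the table-filling algorithm:
Round 0 – mark pairs where exactly one state is accepting: (q0,q3), (q1,q3), (q2,q3), (q3,q4)
Round 1 – newly marked: (q0,q1) [on 0: q1 vs q3, already marked]; (q0,q2) [on 0: q1 vs q3, already marked]; (q1,q4) [on 0: q3 vs q4, already marked]; (q2,q4) [on 0: q3 vs q4, already marked]
Round 2 – newly marked: (q0,q4) [on 0: q1 vs q4, already marked]
No further pairs can be marked.
(q1, q2) unmarked: δ(q1,0)=q3, δ(q2,0)=q3; δ(q1,1)=q4, δ(q2,1)=q4 → equivalent
Equivalent pairs: (q1, q2)

Final answer: Equivalent pairs: (q1, q2)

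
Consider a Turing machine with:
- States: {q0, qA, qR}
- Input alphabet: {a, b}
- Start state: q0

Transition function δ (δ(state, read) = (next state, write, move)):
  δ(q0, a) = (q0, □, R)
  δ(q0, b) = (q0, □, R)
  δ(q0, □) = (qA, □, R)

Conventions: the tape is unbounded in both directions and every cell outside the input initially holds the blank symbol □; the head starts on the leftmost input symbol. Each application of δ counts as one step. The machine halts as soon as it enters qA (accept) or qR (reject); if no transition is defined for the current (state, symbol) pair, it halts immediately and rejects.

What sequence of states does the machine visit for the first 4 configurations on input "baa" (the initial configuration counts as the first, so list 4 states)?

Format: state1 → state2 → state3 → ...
Step 0: [q0]baa (head at position 0)
Step 1: δ(q0, b) = (q0, □, R)  ⊢  □[q0]aa (head at position 1)
Step 2: δ(q0, a) = (q0, □, R)  ⊢  □□[q0]a (head at position 2)
Step 3: δ(q0, a) = (q0, □, R)  ⊢  □□□[q0]□ (head at position 3)
Reading off the states of these 4 configurations: q0 → q0 → q0 → q0

Final answer: q0 → q0 → q0 → q0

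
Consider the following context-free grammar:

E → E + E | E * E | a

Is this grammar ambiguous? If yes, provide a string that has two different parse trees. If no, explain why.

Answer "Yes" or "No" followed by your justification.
Two different leftmost derivations of a + a * a:
  (1) E ⇒ E + E ⇒ a + E ⇒ a + E * E ⇒ a + a * E ⇒ a + a * a   (tree groups a + (a * a))
  (2) E ⇒ E * E ⇒ E + E * E ⇒ a + E * E ⇒ a + a * E ⇒ a + a * a   (tree groups (a + a) * a)
Two distinct leftmost derivations = two distinct parse trees, so the grammar is ambiguous.

Final answer: Yes - the string 'a + a * a' has two distinct leftmost derivations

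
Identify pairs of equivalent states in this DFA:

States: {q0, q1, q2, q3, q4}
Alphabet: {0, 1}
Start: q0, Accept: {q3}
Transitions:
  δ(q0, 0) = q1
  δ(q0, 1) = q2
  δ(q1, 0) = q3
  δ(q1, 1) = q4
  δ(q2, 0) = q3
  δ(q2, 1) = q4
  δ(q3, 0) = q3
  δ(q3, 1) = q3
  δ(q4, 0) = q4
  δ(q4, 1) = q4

Using the table-filling algorithm:
Round 0 – mark pairs where exactly one state is accepting: (q0,q3), (q1,q3), (q2,q3), (q3,q4)
Round 1 – newly marked: (q0,q1) [on 0: q1 vs q3, already marked]; (q0,q2) [on 0: q1 vs q3, already marked]; (q1,q4) [on 0: q3 vs q4, already marked]; (q2,q4) [on 0: q3 vs q4, already marked]
Round 2 – newly marked: (q0,q4) [on 0: q1 vs q4, already marked]
No further pairs can be marked.
(q1, q2) unmarked: δ(q1,0)=q3, δ(q2,0)=q3; δ(q1,1)=q4, δ(q2,1)=q4 → equivalent
Equivalent pairs: (q1, q2)

Final answer: Equivalent pairs: (q1, q2)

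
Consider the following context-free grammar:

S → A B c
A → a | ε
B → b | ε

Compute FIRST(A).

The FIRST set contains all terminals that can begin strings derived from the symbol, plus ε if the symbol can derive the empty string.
A → a contributes a; A → ε makes A nullable, contributing ε. FIRST(A) = {a, ε}.

Final answer: {a, ε}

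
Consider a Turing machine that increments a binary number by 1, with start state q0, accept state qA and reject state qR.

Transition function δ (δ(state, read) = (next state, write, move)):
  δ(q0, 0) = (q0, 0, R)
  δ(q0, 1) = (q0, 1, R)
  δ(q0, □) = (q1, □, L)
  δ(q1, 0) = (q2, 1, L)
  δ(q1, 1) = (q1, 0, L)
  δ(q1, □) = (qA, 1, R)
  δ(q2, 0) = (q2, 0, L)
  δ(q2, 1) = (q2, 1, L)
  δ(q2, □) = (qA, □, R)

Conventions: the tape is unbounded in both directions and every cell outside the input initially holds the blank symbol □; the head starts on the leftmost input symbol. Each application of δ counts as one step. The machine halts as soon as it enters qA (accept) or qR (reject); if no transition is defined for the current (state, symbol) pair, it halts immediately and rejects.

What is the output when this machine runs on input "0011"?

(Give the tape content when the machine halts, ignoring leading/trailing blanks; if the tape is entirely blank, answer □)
Step 0: [q0]0011 (head at position 0)
Step 1: δ(q0, 0) = (q0, 0, R)  ⊢  0[q0]011 (head at position 1)
Step 2: δ(q0, 0) = (q0, 0, R)  ⊢  00[q0]11 (head at position 2)
Step 3: δ(q0, 1) = (q0, 1, R)  ⊢  001[q0]1 (head at position 3)
Step 4: δ(q0, 1) = (q0, 1, R)  ⊢  0011[q0]□ (head at position 4)
Step 5: δ(q0, □) = (q1, □, L)  ⊢  001[q1]1□ (head at position 3)
Step 6: δ(q1, 1) = (q1, 0, L)  ⊢  00[q1]10□ (head at position 2)
Step 7: δ(q1, 1) = (q1, 0, L)  ⊢  0[q1]000□ (head at position 1)
Step 8: δ(q1, 0) = (q2, 1, L)  ⊢  [q2]0100□ (head at position 0)
Step 9: δ(q2, 0) = (q2, 0, L)  ⊢  [q2]□0100□ (head at position -1)
Step 10: δ(q2, □) = (qA, □, R)  ⊢  □[qA]0100□ (head at position 0)
The machine is in qA, so it halts and accepts.
Tape content when halted (ignoring surrounding blanks): 0100

Final answer: Output: 0100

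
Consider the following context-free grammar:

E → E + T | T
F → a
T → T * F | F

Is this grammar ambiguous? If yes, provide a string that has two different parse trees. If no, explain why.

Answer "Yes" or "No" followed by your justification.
This is the standard stratified expression grammar: '+' is introduced only by the left-recursive rule E → E + T and '*' only by the left-recursive rule T → T * F, with F → a. For any string, the last '+' must be the one produced at the root E (everything after it is a T containing no '+'), and likewise within each T the last '*' is produced at its root. This fixes the parse tree uniquely (left-associative, '*' binding tighter than '+'), so every string has exactly one parse tree.

Final answer: No - the grammar is unambiguous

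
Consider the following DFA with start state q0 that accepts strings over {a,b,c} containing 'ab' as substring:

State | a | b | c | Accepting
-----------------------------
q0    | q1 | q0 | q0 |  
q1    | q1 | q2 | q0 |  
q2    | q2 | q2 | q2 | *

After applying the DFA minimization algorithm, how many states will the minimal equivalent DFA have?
All 3 states are reachable from q0, so none can be removed as unreachable.
Table-filling: first mark every (accepting, non-accepting) pair as distinguishable (accepting: {q2}; non-accepting: {q0, q1}).
Round 1: (q0, q1) on 'b' go to q0 and q2, already distinguishable → mark.
Every pair of states is distinguishable, so the DFA is already minimal.
Equivalence classes: {q0}, {q1}, {q2} → 3 states.

Final answer: 3 states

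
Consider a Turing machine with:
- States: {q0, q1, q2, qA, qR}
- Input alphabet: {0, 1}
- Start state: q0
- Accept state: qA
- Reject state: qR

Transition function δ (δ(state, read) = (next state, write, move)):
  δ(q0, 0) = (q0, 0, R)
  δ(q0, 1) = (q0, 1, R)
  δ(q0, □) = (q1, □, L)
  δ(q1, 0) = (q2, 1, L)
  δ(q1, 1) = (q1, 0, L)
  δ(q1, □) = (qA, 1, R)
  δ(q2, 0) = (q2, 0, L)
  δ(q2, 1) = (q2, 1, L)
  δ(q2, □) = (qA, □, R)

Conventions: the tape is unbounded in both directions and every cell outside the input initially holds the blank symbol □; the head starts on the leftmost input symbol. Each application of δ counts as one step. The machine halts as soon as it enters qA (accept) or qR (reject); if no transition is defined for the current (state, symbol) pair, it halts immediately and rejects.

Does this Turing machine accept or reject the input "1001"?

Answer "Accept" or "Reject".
Step 0: [q0]1001 (head at position 0)
Step 1: δ(q0, 1) = (q0, 1, R)  ⊢  1[q0]001 (head at position 1)
Step 2: δ(q0, 0) = (q0, 0, R)  ⊢  10[q0]01 (head at position 2)
Step 3: δ(q0, 0) = (q0, 0, R)  ⊢  100[q0]1 (head at position 3)
Step 4: δ(q0, 1) = (q0, 1, R)  ⊢  1001[q0]□ (head at position 4)
Step 5: δ(q0, □) = (q1, □, L)  ⊢  100[q1]1□ (head at position 3)
Step 6: δ(q1, 1) = (q1, 0, L)  ⊢  10[q1]00□ (head at position 2)
Step 7: δ(q1, 0) = (q2, 1, L)  ⊢  1[q2]010□ (head at position 1)
Step 8: δ(q2, 0) = (q2, 0, L)  ⊢  [q2]1010□ (head at position 0)
Step 9: δ(q2, 1) = (q2, 1, L)  ⊢  [q2]□1010□ (head at position -1)
Step 10: δ(q2, □) = (qA, □, R)  ⊢  □[qA]1010□ (head at position 0)
The machine is in qA, so it halts and accepts.

Final answer: Accept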